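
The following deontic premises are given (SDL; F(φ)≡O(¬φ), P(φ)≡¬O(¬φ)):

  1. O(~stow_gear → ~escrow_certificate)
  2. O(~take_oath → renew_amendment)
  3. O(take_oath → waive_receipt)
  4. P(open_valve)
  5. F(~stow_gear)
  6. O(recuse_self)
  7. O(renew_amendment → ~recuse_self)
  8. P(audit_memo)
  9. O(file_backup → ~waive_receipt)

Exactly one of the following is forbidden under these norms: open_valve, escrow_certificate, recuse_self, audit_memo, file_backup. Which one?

Premise 6 states O(recuse_self) outright.
The contrapositive of premise 7 (O(renew_amendment → ~recuse_self)) is O(recuse_self → ~renew_amendment), and O(recuse_self) is already established, so O(~renew_amendment).
Premise 2, O(~take_oath → renew_amendment), contraposes to O(~renew_amendment → take_oath); with O(~renew_amendment) we get O(take_oath).
Applying K to premise 3 (O(take_oath → waive_receipt)) and O(take_oath) yields O(waive_receipt).
Premise 9, O(file_backup → ~waive_receipt), contraposes to O(waive_receipt → ~file_backup); with O(waive_receipt) we get O(~file_backup).
So O(~file_backup) holds, i.e. file_backup is forbidden. None of the other listed options is forbidden under the premises.

file_backup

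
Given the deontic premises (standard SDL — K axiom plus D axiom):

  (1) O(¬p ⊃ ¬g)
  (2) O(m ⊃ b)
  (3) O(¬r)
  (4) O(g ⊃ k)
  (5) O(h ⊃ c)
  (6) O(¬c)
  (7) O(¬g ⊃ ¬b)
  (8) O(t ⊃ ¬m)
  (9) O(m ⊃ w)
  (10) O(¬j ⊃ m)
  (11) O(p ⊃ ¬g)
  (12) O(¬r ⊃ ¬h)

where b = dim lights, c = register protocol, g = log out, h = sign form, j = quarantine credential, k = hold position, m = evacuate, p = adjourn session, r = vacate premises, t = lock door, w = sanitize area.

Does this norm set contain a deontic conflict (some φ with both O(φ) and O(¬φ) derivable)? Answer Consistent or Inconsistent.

Premise 5 is O(h ⊃ c), but O(h) is not derivable from the premises, so it does not yield O(c).
So O(c) is not derivable, and the apparent clash with O(¬c) does not arise.
A world satisfying every obligation exists (e.g. b=false, c=false, g=false, h=false, j=true, k=false, m=false, p=false, r=false, t=false, w=false); no atom is both obligatory and forbidden, so the set is consistent.

Consistent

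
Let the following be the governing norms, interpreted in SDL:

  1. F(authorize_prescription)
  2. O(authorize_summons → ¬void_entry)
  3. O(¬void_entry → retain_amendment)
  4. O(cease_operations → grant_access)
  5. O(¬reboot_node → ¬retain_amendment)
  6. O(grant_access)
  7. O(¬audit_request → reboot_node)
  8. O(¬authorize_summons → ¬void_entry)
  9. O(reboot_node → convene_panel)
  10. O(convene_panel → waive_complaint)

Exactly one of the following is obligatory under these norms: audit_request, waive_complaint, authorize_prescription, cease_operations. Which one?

Premises 2 and 8 cover both cases: O(authorize_summons → ¬void_entry) and O(¬authorize_summons → ¬void_entry). Since authorize_summons ∨ ¬authorize_summons is a tautology, O(¬void_entry) follows.
Premise 3 is O(¬void_entry → retain_amendment); since O(¬void_entry), deontic closure gives O(retain_amendment).
The contrapositive of premise 5 (O(¬reboot_node → ¬retain_amendment)) is O(retain_amendment → reboot_node), and O(retain_amendment) is already established, so O(reboot_node).
Premise 9 is O(reboot_node → convene_panel); since O(reboot_node), deontic closure gives O(convene_panel).
With premise 10, O(convene_panel → waive_complaint), the K-axiom yields O(waive_complaint).
So O(waive_complaint) holds — waive_complaint is obligatory. None of the other listed options is made obligatory by any chain of premises.

waive_complaint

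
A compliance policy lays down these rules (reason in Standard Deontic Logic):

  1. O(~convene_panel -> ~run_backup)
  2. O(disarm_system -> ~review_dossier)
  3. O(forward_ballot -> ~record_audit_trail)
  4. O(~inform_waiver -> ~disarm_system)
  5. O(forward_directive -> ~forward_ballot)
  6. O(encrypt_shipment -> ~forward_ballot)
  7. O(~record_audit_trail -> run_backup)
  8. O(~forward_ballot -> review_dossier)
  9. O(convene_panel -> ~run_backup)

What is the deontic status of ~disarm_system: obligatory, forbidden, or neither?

By case analysis on convene_panel: premise 9 gives O(convene_panel -> ~run_backup) and premise 1 gives O(~convene_panel -> ~run_backup), so O(~run_backup) either way.
Premise 7, O(~record_audit_trail -> run_backup), contraposes to O(~run_backup -> record_audit_trail); with O(~run_backup) we get O(record_audit_trail).
Premise 3 is O(forward_ballot -> ~record_audit_trail); contrapositively O(record_audit_trail -> ~forward_ballot). Since O(record_audit_trail) holds, K gives O(~forward_ballot).
Applying K to premise 8 (O(~forward_ballot -> review_dossier)) and O(~forward_ballot) yields O(review_dossier).
Premise 2, O(disarm_system -> ~review_dossier), contraposes to O(review_dossier -> ~disarm_system); with O(review_dossier) we get O(~disarm_system).
Premises 4, 5, 6 do not contribute to this derivation.
Hence ~disarm_system is obligatory.

Obligatory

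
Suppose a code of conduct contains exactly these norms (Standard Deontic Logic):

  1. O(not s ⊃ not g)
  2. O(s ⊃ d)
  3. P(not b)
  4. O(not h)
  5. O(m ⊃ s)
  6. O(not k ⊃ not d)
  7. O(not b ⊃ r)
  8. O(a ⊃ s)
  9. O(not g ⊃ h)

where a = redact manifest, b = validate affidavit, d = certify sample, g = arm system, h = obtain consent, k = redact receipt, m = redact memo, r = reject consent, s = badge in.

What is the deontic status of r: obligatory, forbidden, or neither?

Neither

Premise 7 is O(not b ⊃ r), but O(not b) is not derivable from the premises (the permission P(not b) asserts only not O(b), not O(not b)), so it does not yield O(r).
No premise or chain of K-axiom applications forces O(r), and none forces O(not r). So r is neither obligatory nor forbidden under these norms.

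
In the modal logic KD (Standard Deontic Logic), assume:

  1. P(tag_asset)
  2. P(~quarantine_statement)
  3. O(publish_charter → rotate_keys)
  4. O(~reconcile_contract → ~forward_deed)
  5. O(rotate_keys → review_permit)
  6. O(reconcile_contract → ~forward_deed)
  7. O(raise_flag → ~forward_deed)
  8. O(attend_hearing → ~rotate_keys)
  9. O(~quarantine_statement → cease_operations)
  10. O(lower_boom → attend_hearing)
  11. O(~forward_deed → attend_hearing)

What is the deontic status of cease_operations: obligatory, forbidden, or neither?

Neither

Premise 9 is O(~quarantine_statement → cease_operations), but O(~quarantine_statement) is not derivable from the premises (the permission P(~quarantine_statement) asserts only ~O(quarantine_statement), not O(~quarantine_statement)), so it does not yield O(cease_operations).
No premise or chain of K-axiom applications forces O(cease_operations), and none forces O(~cease_operations). So cease_operations is neither obligatory nor forbidden under these norms.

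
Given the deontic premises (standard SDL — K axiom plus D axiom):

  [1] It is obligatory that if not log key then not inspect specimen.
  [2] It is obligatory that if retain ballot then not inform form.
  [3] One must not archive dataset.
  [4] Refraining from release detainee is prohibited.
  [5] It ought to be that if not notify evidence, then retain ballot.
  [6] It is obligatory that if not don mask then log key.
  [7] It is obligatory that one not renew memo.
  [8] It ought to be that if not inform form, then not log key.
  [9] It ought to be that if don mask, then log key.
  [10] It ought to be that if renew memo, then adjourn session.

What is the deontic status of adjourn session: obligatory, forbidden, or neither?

Neither

Premise 10 is O(renew_memo → adjourn_session), but O(renew_memo) is not derivable from the premises, so it does not yield O(adjourn_session).
No premise or chain of K-axiom applications forces O(adjourn_session), and none forces O(¬adjourn_session). So adjourn_session is neither obligatory nor forbidden under these norms.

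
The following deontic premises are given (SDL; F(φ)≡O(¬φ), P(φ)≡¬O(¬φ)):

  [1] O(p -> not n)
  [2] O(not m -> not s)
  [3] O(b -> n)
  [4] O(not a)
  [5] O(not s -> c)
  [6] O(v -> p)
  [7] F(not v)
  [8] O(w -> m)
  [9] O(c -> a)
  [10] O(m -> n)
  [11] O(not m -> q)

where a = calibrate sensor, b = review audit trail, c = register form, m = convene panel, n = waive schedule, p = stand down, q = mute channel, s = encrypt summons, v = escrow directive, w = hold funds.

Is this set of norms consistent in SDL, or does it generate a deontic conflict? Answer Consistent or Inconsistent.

Inconsistent

Premise 4 gives O(not a).
The contrapositive of premise 9 (O(c -> a)) is O(not a -> not c), and O(not a) is already established, so O(not c).
Premise 5 is O(not s -> c); contrapositively O(not c -> s). Since O(not c) holds, K gives O(s).
Premise 2, O(not m -> not s), contraposes to O(s -> m); with O(s) we get O(m).
Premise 10 is O(m -> n); since O(m), deontic closure gives O(n).
The contrapositive of premise 1 (O(p -> not n)) is O(n -> not p), and O(n) is already established, so O(not p).
Premise 6 is O(v -> p); contrapositively O(not p -> not v). Since O(not p) holds, K gives O(not v).
But premise 7, F(not v), means O(v).
We now have both O(not v) and O(v) — v is simultaneously obligatory and forbidden, violating the D-axiom.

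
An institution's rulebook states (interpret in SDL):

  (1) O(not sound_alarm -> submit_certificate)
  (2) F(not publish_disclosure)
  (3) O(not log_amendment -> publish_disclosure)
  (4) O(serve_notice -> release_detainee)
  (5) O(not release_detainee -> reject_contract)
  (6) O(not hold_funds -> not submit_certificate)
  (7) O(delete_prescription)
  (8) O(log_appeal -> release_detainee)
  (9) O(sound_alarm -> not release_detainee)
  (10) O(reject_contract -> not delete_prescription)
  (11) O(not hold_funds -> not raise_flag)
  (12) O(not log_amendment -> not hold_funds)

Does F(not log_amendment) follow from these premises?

From premise 7 we have O(delete_prescription).
Premise 10, O(reject_contract -> not delete_prescription), contraposes to O(delete_prescription -> not reject_contract); with O(delete_prescription) we get O(not reject_contract).
Premise 5, O(not release_detainee -> reject_contract), contraposes to O(not reject_contract -> release_detainee); with O(not reject_contract) we get O(release_detainee).
The contrapositive of premise 9 (O(sound_alarm -> not release_detainee)) is O(release_detainee -> not sound_alarm), and O(release_detainee) is already established, so O(not sound_alarm).
With premise 1, O(not sound_alarm -> submit_certificate), the K-axiom yields O(submit_certificate).
Premise 6 is O(not hold_funds -> not submit_certificate); contrapositively O(submit_certificate -> hold_funds). Since O(submit_certificate) holds, K gives O(hold_funds).
The contrapositive of premise 12 (O(not log_amendment -> not hold_funds)) is O(hold_funds -> log_amendment), and O(hold_funds) is already established, so O(log_amendment).
Premises 2, 3, 4, 8, 11 do not contribute to this derivation.
So O(log_amendment) holds, i.e. F(not log_amendment). The claim follows.

Yes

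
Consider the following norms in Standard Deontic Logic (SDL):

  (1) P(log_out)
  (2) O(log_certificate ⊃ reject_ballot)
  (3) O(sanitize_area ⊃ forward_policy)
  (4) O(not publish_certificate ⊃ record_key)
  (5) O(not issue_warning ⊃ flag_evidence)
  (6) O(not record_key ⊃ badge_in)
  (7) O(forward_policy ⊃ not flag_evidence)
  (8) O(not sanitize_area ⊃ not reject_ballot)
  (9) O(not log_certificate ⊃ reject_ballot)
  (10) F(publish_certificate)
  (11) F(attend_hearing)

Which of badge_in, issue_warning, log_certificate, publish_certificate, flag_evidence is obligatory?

issue_warning

Premises 2 and 9 cover both cases: O(log_certificate ⊃ reject_ballot) and O(not log_certificate ⊃ reject_ballot). Since log_certificate ∨ not log_certificate is a tautology, O(reject_ballot) follows.
Premise 8, O(not sanitize_area ⊃ not reject_ballot), contraposes to O(reject_ballot ⊃ sanitize_area); with O(reject_ballot) we get O(sanitize_area).
With premise 3, O(sanitize_area ⊃ forward_policy), the K-axiom yields O(forward_policy).
With premise 7, O(forward_policy ⊃ not flag_evidence), the K-axiom yields O(not flag_evidence).
Premise 5, O(not issue_warning ⊃ flag_evidence), contraposes to O(not flag_evidence ⊃ issue_warning); with O(not flag_evidence) we get O(issue_warning).
So O(issue_warning) holds — issue_warning is obligatory. None of the other listed options is made obligatory by any chain of premises.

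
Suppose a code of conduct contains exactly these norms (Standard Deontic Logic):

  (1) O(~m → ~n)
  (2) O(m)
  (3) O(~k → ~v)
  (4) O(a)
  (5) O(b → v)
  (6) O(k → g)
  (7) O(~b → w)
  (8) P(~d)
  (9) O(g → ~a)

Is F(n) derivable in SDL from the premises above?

Premise 1 is O(~m → ~n), but O(~m) is not derivable from the premises, so it does not yield O(~n).
No other premise forces O(~n). An ideal world satisfying every premise can still have n true, so F(n) is not derivable.

No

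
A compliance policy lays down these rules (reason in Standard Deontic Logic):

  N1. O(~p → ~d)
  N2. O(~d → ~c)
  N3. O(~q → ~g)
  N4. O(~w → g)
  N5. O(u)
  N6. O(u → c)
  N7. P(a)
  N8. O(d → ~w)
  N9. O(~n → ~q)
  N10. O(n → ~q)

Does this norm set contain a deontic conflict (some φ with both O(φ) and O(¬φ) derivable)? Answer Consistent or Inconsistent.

Inconsistent

By case analysis on ~n: premise 9 gives O(~n → ~q) and premise 10 gives O(n → ~q), so O(~q) either way.
Premise 3 is O(~q → ~g); since O(~q), deontic closure gives O(~g).
Premise 4 is O(~w → g); contrapositively O(~g → w). Since O(~g) holds, K gives O(w).
The contrapositive of premise 8 (O(d → ~w)) is O(w → ~d), and O(w) is already established, so O(~d).
Premise 2 is O(~d → ~c); since O(~d), deontic closure gives O(~c).
The contrapositive of premise 6 (O(u → c)) is O(~c → ~u), and O(~c) is already established, so O(~u).
But premise 5 directly asserts O(u).
We now have both O(~u) and O(u) — u is simultaneously obligatory and forbidden, violating the D-axiom.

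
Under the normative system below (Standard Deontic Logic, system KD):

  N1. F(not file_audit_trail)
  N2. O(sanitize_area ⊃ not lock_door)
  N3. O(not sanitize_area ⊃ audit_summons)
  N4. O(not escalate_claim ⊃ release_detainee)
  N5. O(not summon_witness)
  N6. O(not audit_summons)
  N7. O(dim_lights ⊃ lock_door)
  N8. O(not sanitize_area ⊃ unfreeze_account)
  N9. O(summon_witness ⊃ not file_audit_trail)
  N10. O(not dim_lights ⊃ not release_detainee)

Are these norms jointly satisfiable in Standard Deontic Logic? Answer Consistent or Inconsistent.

Premise 9 is O(summon_witness ⊃ not file_audit_trail), but O(summon_witness) is not derivable from the premises, so it does not yield O(not file_audit_trail).
So O(not file_audit_trail) is not derivable, and the apparent clash with O(file_audit_trail) does not arise.
A world satisfying every obligation exists (e.g. audit_summons=false, dim_lights=false, escalate_claim=true, file_audit_trail=true, lock_door=false, release_detainee=false, sanitize_area=true, summon_witness=false, unfreeze_account=false); no atom is both obligatory and forbidden, so the set is consistent.

Consistent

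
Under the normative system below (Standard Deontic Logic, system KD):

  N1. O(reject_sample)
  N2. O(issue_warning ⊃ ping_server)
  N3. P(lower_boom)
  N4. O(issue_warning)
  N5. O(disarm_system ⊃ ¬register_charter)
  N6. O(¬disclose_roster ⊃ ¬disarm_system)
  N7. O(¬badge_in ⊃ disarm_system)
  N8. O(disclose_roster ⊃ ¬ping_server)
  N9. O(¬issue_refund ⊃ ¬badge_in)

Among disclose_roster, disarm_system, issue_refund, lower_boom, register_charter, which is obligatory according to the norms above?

issue_refund

Premise 4 states O(issue_warning) outright.
Applying K to premise 2 (O(issue_warning ⊃ ping_server)) and O(issue_warning) yields O(ping_server).
Premise 8 is O(disclose_roster ⊃ ¬ping_server); contrapositively O(ping_server ⊃ ¬disclose_roster). Since O(ping_server) holds, K gives O(¬disclose_roster).
With premise 6, O(¬disclose_roster ⊃ ¬disarm_system), the K-axiom yields O(¬disarm_system).
Premise 7 is O(¬badge_in ⊃ disarm_system); contrapositively O(¬disarm_system ⊃ badge_in). Since O(¬disarm_system) holds, K gives O(badge_in).
Premise 9, O(¬issue_refund ⊃ ¬badge_in), contraposes to O(badge_in ⊃ issue_refund); with O(badge_in) we get O(issue_refund).
So O(issue_refund) holds — issue_refund is obligatory. None of the other listed options is made obligatory by any chain of premises.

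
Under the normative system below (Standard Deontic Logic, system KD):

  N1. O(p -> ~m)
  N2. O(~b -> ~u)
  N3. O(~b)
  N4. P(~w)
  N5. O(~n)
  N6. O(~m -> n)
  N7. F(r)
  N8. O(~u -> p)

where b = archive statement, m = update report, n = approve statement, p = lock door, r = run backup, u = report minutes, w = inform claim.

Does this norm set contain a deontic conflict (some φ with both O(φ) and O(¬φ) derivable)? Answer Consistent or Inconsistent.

Inconsistent

Premise 3 states O(~b) outright.
Applying K to premise 2 (O(~b -> ~u)) and O(~b) yields O(~u).
Premise 8 is O(~u -> p); since O(~u), deontic closure gives O(p).
Applying K to premise 1 (O(p -> ~m)) and O(p) yields O(~m).
Premise 6 is O(~m -> n); since O(~m), deontic closure gives O(n).
But premise 5 directly asserts O(~n).
We now have both O(n) and O(~n) — n is simultaneously obligatory and forbidden, violating the D-axiom.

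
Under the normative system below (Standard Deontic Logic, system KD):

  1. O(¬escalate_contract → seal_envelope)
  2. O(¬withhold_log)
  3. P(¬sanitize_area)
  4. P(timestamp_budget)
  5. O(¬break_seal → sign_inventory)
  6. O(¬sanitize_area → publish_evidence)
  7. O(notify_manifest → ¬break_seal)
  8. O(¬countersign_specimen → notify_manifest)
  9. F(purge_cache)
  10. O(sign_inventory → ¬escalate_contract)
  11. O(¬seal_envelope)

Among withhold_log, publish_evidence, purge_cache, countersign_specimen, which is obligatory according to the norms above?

Premise 11 gives O(¬seal_envelope).
The contrapositive of premise 1 (O(¬escalate_contract → seal_envelope)) is O(¬seal_envelope → escalate_contract), and O(¬seal_envelope) is already established, so O(escalate_contract).
Premise 10, O(sign_inventory → ¬escalate_contract), contraposes to O(escalate_contract → ¬sign_inventory); with O(escalate_contract) we get O(¬sign_inventory).
Premise 5, O(¬break_seal → sign_inventory), contraposes to O(¬sign_inventory → break_seal); with O(¬sign_inventory) we get O(break_seal).
The contrapositive of premise 7 (O(notify_manifest → ¬break_seal)) is O(break_seal → ¬notify_manifest), and O(break_seal) is already established, so O(¬notify_manifest).
Premise 8, O(¬countersign_specimen → notify_manifest), contraposes to O(¬notify_manifest → countersign_specimen); with O(¬notify_manifest) we get O(countersign_specimen).
So O(countersign_specimen) holds — countersign_specimen is obligatory. None of the other listed options is made obligatory by any chain of premises.

countersign_specimen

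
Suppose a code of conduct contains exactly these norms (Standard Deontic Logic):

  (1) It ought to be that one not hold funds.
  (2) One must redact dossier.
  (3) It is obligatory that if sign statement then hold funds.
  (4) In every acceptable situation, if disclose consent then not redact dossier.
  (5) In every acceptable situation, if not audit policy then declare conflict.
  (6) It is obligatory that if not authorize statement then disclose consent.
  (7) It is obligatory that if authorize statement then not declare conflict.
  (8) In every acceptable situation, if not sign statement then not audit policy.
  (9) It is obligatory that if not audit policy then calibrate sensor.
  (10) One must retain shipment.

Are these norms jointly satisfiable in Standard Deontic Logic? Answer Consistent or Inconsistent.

Inconsistent

Premise 2 states O(redact_dossier) outright.
Premise 4, O(disclose_consent → ¬redact_dossier), contraposes to O(redact_dossier → ¬disclose_consent); with O(redact_dossier) we get O(¬disclose_consent).
Premise 6, O(¬authorize_statement → disclose_consent), contraposes to O(¬disclose_consent → authorize_statement); with O(¬disclose_consent) we get O(authorize_statement).
From O(authorize_statement) and premise 7, O(authorize_statement → ¬declare_conflict), we obtain O(¬declare_conflict).
The contrapositive of premise 5 (O(¬audit_policy → declare_conflict)) is O(¬declare_conflict → audit_policy), and O(¬declare_conflict) is already established, so O(audit_policy).
The contrapositive of premise 8 (O(¬sign_statement → ¬audit_policy)) is O(audit_policy → sign_statement), and O(audit_policy) is already established, so O(sign_statement).
With premise 3, O(sign_statement → hold_funds), the K-axiom yields O(hold_funds).
But premise 1 directly asserts O(¬hold_funds).
We now have both O(hold_funds) and O(¬hold_funds) — hold_funds is simultaneously obligatory and forbidden, violating the D-axiom.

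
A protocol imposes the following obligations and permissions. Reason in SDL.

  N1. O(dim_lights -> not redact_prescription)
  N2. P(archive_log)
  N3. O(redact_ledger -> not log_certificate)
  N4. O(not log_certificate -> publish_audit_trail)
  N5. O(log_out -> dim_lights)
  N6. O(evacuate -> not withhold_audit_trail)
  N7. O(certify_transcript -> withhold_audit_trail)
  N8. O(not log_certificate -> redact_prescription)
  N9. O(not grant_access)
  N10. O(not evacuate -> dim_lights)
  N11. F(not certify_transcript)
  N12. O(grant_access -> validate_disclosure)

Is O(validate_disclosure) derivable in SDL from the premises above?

Premise 12 is O(grant_access -> validate_disclosure), but O(grant_access) is not derivable from the premises, so it does not yield O(validate_disclosure).
No other premise forces O(validate_disclosure). An ideal world satisfying every premise can still have validate_disclosure false, so O(validate_disclosure) is not derivable.

No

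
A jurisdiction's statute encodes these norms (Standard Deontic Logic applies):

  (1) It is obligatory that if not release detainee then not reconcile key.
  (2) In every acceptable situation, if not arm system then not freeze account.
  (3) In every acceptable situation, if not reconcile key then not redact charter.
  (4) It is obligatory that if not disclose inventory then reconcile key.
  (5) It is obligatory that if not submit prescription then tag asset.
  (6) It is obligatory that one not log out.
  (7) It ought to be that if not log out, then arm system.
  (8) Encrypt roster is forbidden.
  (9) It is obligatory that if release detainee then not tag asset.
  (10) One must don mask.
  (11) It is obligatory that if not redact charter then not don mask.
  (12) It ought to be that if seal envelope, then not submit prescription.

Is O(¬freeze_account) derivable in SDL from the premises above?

Premise 2 is O(¬arm_system → ¬freeze_account), but O(¬arm_system) is not derivable from the premises, so it does not yield O(¬freeze_account).
No other premise forces O(¬freeze_account). An ideal world satisfying every premise can still have ¬freeze_account false, so O(¬freeze_account) is not derivable.

No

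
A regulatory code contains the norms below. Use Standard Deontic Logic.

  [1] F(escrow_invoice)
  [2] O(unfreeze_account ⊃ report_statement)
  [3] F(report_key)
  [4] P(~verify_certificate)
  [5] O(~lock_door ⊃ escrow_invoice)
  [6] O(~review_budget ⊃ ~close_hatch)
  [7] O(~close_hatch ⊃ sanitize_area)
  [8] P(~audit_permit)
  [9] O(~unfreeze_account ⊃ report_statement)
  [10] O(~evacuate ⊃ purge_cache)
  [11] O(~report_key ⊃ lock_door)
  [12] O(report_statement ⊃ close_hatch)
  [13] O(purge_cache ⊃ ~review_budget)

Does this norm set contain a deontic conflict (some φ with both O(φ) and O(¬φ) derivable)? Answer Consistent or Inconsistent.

Premise 5 is O(~lock_door ⊃ escrow_invoice), but O(~lock_door) is not derivable from the premises, so it does not yield O(escrow_invoice).
So O(escrow_invoice) is not derivable, and the apparent clash with O(~escrow_invoice) does not arise.
A world satisfying every obligation exists (e.g. audit_permit=false, close_hatch=true, escrow_invoice=false, evacuate=true, lock_door=true, purge_cache=false, report_key=false, report_statement=true, review_budget=true, sanitize_area=false, unfreeze_account=false, verify_certificate=false); no atom is both obligatory and forbidden, so the set is consistent.

Consistent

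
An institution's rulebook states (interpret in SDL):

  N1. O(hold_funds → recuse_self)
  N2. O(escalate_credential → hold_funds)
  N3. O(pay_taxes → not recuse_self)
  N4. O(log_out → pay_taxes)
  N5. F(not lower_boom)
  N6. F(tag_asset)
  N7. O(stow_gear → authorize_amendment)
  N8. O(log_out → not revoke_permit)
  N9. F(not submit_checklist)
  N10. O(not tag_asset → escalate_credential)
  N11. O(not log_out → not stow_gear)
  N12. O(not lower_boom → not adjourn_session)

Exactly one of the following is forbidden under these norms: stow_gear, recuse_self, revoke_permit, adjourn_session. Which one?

stow_gear

Premise 6, F(tag_asset), is equivalent to O(not tag_asset).
With premise 10, O(not tag_asset → escalate_credential), the K-axiom yields O(escalate_credential).
From O(escalate_credential) and premise 2, O(escalate_credential → hold_funds), we obtain O(hold_funds).
Premise 1 is O(hold_funds → recuse_self); since O(hold_funds), deontic closure gives O(recuse_self).
Premise 3 is O(pay_taxes → not recuse_self); contrapositively O(recuse_self → not pay_taxes). Since O(recuse_self) holds, K gives O(not pay_taxes).
Premise 4, O(log_out → pay_taxes), contraposes to O(not pay_taxes → not log_out); with O(not pay_taxes) we get O(not log_out).
Premise 11 is O(not log_out → not stow_gear); since O(not log_out), deontic closure gives O(not stow_gear).
So O(not stow_gear) holds, i.e. stow_gear is forbidden. None of the other listed options is forbidden under the premises.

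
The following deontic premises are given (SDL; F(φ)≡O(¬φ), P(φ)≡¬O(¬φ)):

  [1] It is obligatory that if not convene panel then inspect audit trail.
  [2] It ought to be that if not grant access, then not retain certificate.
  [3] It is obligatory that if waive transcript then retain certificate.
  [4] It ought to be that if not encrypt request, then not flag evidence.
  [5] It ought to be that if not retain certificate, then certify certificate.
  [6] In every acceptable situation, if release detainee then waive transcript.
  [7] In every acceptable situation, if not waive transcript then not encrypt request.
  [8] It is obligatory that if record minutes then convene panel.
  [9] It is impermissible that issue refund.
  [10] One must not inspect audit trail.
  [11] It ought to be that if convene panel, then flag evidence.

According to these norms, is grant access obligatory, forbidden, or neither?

Obligatory

Premise 10 is F(inspect_audit_trail), i.e. O(¬inspect_audit_trail).
Premise 1, O(¬convene_panel → inspect_audit_trail), contraposes to O(¬inspect_audit_trail → convene_panel); with O(¬inspect_audit_trail) we get O(convene_panel).
From O(convene_panel) and premise 11, O(convene_panel → flag_evidence), we obtain O(flag_evidence).
The contrapositive of premise 4 (O(¬encrypt_request → ¬flag_evidence)) is O(flag_evidence → encrypt_request), and O(flag_evidence) is already established, so O(encrypt_request).
Premise 7, O(¬waive_transcript → ¬encrypt_request), contraposes to O(encrypt_request → waive_transcript); with O(encrypt_request) we get O(waive_transcript).
With premise 3, O(waive_transcript → retain_certificate), the K-axiom yields O(retain_certificate).
Premise 2 is O(¬grant_access → ¬retain_certificate); contrapositively O(retain_certificate → grant_access). Since O(retain_certificate) holds, K gives O(grant_access).
Premises 5, 6, 8, 9 do not contribute to this derivation.
Hence grant_access is obligatory.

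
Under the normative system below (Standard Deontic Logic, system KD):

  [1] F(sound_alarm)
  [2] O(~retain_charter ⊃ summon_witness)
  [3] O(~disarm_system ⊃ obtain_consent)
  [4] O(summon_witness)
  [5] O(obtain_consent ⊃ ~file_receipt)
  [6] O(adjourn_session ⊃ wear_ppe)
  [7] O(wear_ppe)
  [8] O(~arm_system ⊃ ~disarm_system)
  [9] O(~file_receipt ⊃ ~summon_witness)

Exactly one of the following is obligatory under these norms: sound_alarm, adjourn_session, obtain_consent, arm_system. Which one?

arm_system

From premise 4 we have O(summon_witness).
Premise 9 is O(~file_receipt ⊃ ~summon_witness); contrapositively O(summon_witness ⊃ file_receipt). Since O(summon_witness) holds, K gives O(file_receipt).
Premise 5, O(obtain_consent ⊃ ~file_receipt), contraposes to O(file_receipt ⊃ ~obtain_consent); with O(file_receipt) we get O(~obtain_consent).
The contrapositive of premise 3 (O(~disarm_system ⊃ obtain_consent)) is O(~obtain_consent ⊃ disarm_system), and O(~obtain_consent) is already established, so O(disarm_system).
The contrapositive of premise 8 (O(~arm_system ⊃ ~disarm_system)) is O(disarm_system ⊃ arm_system), and O(disarm_system) is already established, so O(arm_system).
So O(arm_system) holds — arm_system is obligatory. None of the other listed options is made obligatory by any chain of premises.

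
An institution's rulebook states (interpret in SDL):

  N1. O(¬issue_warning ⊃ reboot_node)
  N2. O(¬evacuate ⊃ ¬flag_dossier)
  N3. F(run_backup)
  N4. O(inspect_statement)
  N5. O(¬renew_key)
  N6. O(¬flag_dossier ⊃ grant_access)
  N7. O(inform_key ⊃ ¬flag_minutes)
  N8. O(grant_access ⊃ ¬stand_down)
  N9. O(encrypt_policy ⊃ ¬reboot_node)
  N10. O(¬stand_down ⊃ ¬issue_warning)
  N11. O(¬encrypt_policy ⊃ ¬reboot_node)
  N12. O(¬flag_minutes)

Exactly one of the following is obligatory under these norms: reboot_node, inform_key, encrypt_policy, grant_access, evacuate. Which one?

evacuate

Premises 11 and 9 are O(¬encrypt_policy ⊃ ¬reboot_node) and O(encrypt_policy ⊃ ¬reboot_node); every ideal world satisfies ¬encrypt_policy or encrypt_policy, so in either case ¬reboot_node holds — hence O(¬reboot_node).
The contrapositive of premise 1 (O(¬issue_warning ⊃ reboot_node)) is O(¬reboot_node ⊃ issue_warning), and O(¬reboot_node) is already established, so O(issue_warning).
Premise 10 is O(¬stand_down ⊃ ¬issue_warning); contrapositively O(issue_warning ⊃ stand_down). Since O(issue_warning) holds, K gives O(stand_down).
Premise 8, O(grant_access ⊃ ¬stand_down), contraposes to O(stand_down ⊃ ¬grant_access); with O(stand_down) we get O(¬grant_access).
Premise 6, O(¬flag_dossier ⊃ grant_access), contraposes to O(¬grant_access ⊃ flag_dossier); with O(¬grant_access) we get O(flag_dossier).
Premise 2 is O(¬evacuate ⊃ ¬flag_dossier); contrapositively O(flag_dossier ⊃ evacuate). Since O(flag_dossier) holds, K gives O(evacuate).
So O(evacuate) holds — evacuate is obligatory. None of the other listed options is made obligatory by any chain of premises.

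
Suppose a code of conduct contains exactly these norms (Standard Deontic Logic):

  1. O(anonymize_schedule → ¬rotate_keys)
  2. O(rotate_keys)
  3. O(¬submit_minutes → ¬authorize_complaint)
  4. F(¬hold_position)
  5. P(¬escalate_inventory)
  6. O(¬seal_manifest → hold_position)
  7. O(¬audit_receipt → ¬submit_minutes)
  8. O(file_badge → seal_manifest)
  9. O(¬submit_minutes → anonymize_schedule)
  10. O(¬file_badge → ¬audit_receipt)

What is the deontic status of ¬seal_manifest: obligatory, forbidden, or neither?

Forbidden

From premise 2 we have O(rotate_keys).
The contrapositive of premise 1 (O(anonymize_schedule → ¬rotate_keys)) is O(rotate_keys → ¬anonymize_schedule), and O(rotate_keys) is already established, so O(¬anonymize_schedule).
The contrapositive of premise 9 (O(¬submit_minutes → anonymize_schedule)) is O(¬anonymize_schedule → submit_minutes), and O(¬anonymize_schedule) is already established, so O(submit_minutes).
The contrapositive of premise 7 (O(¬audit_receipt → ¬submit_minutes)) is O(submit_minutes → audit_receipt), and O(submit_minutes) is already established, so O(audit_receipt).
Premise 10, O(¬file_badge → ¬audit_receipt), contraposes to O(audit_receipt → file_badge); with O(audit_receipt) we get O(file_badge).
With premise 8, O(file_badge → seal_manifest), the K-axiom yields O(seal_manifest).
Premises 3, 4, 5, 6 do not contribute to this derivation.
Thus O(seal_manifest), which is F(¬seal_manifest): ¬seal_manifest is forbidden.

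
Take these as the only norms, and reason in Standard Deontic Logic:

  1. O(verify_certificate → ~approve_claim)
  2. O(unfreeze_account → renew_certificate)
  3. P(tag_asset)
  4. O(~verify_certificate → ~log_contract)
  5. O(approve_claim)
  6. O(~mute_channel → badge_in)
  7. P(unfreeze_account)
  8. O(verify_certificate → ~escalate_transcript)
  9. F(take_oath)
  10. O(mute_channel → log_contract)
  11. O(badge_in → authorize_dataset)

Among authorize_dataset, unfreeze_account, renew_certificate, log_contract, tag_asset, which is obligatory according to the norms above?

authorize_dataset

Premise 5 states O(approve_claim) outright.
Premise 1 is O(verify_certificate → ~approve_claim); contrapositively O(approve_claim → ~verify_certificate). Since O(approve_claim) holds, K gives O(~verify_certificate).
From O(~verify_certificate) and premise 4, O(~verify_certificate → ~log_contract), we obtain O(~log_contract).
Premise 10, O(mute_channel → log_contract), contraposes to O(~log_contract → ~mute_channel); with O(~log_contract) we get O(~mute_channel).
Premise 6 is O(~mute_channel → badge_in); since O(~mute_channel), deontic closure gives O(badge_in).
From O(badge_in) and premise 11, O(badge_in → authorize_dataset), we obtain O(authorize_dataset).
So O(authorize_dataset) holds — authorize_dataset is obligatory. None of the other listed options is made obligatory by any chain of premises.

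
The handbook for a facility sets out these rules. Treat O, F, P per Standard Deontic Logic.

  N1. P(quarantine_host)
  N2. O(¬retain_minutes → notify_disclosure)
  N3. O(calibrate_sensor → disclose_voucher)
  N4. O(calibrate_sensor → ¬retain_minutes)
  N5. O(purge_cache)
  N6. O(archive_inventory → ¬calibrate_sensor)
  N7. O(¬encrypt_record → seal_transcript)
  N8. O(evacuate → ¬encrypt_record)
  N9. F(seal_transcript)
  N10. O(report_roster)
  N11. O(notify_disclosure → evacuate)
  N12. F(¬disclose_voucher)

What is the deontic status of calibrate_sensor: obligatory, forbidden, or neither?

Forbidden

F(seal_transcript) at premise 9 means O(¬seal_transcript).
The contrapositive of premise 7 (O(¬encrypt_record → seal_transcript)) is O(¬seal_transcript → encrypt_record), and O(¬seal_transcript) is already established, so O(encrypt_record).
Premise 8 is O(evacuate → ¬encrypt_record); contrapositively O(encrypt_record → ¬evacuate). Since O(encrypt_record) holds, K gives O(¬evacuate).
The contrapositive of premise 11 (O(notify_disclosure → evacuate)) is O(¬evacuate → ¬notify_disclosure), and O(¬evacuate) is already established, so O(¬notify_disclosure).
Premise 2 is O(¬retain_minutes → notify_disclosure); contrapositively O(¬notify_disclosure → retain_minutes). Since O(¬notify_disclosure) holds, K gives O(retain_minutes).
Premise 4 is O(calibrate_sensor → ¬retain_minutes); contrapositively O(retain_minutes → ¬calibrate_sensor). Since O(retain_minutes) holds, K gives O(¬calibrate_sensor).
Premises 1, 3, 5, 6, 10, 12 do not contribute to this derivation.
Thus O(¬calibrate_sensor), which is F(calibrate_sensor): calibrate_sensor is forbidden.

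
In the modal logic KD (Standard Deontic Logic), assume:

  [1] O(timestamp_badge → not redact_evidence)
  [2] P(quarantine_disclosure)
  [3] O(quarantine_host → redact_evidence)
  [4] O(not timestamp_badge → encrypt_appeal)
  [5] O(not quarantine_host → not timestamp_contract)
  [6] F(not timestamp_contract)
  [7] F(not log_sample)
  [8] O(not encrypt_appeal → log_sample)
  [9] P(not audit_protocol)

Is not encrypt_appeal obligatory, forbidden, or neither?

Forbidden

F(not timestamp_contract) at premise 6 means O(timestamp_contract).
Premise 5 is O(not quarantine_host → not timestamp_contract); contrapositively O(timestamp_contract → quarantine_host). Since O(timestamp_contract) holds, K gives O(quarantine_host).
From O(quarantine_host) and premise 3, O(quarantine_host → redact_evidence), we obtain O(redact_evidence).
The contrapositive of premise 1 (O(timestamp_badge → not redact_evidence)) is O(redact_evidence → not timestamp_badge), and O(redact_evidence) is already established, so O(not timestamp_badge).
From O(not timestamp_badge) and premise 4, O(not timestamp_badge → encrypt_appeal), we obtain O(encrypt_appeal).
Premises 2, 7, 8, 9 do not contribute to this derivation.
Thus O(encrypt_appeal), which is F(not encrypt_appeal): not encrypt_appeal is forbidden.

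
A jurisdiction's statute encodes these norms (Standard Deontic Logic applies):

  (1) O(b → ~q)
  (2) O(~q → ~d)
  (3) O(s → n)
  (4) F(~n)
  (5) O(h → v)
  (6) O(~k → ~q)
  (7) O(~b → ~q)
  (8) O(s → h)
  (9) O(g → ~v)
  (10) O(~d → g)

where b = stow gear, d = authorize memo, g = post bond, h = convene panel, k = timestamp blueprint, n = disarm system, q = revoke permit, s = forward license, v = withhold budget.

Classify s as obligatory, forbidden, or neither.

Forbidden

By case analysis on b: premise 1 gives O(b → ~q) and premise 7 gives O(~b → ~q), so O(~q) either way.
From O(~q) and premise 2, O(~q → ~d), we obtain O(~d).
Applying K to premise 10 (O(~d → g)) and O(~d) yields O(g).
From O(g) and premise 9, O(g → ~v), we obtain O(~v).
The contrapositive of premise 5 (O(h → v)) is O(~v → ~h), and O(~v) is already established, so O(~h).
The contrapositive of premise 8 (O(s → h)) is O(~h → ~s), and O(~h) is already established, so O(~s).
Premises 3, 4, 6 do not contribute to this derivation.
Thus O(~s), which is F(s): s is forbidden.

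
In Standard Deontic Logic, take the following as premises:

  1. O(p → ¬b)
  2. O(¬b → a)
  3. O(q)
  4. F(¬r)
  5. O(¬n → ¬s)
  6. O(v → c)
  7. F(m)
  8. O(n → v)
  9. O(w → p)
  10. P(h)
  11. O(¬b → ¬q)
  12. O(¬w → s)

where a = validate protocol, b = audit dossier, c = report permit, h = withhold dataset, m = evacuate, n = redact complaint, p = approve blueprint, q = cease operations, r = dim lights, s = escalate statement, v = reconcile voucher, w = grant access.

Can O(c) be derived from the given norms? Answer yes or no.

Premise 3 gives O(q).
The contrapositive of premise 11 (O(¬b → ¬q)) is O(q → b), and O(q) is already established, so O(b).
Premise 1, O(p → ¬b), contraposes to O(b → ¬p); with O(b) we get O(¬p).
Premise 9, O(w → p), contraposes to O(¬p → ¬w); with O(¬p) we get O(¬w).
With premise 12, O(¬w → s), the K-axiom yields O(s).
The contrapositive of premise 5 (O(¬n → ¬s)) is O(s → n), and O(s) is already established, so O(n).
From O(n) and premise 8, O(n → v), we obtain O(v).
From O(v) and premise 6, O(v → c), we obtain O(c).
Premises 2, 4, 7, 10 do not contribute to this derivation.
So O(c) follows.

Yes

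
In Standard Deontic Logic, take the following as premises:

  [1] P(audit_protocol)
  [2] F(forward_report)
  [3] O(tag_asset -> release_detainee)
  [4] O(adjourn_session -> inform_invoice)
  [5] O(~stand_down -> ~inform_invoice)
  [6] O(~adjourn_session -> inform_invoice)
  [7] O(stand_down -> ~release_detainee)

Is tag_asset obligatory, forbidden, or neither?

Premises 4 and 6 cover both cases: O(adjourn_session -> inform_invoice) and O(~adjourn_session -> inform_invoice). Since adjourn_session ∨ ~adjourn_session is a tautology, O(inform_invoice) follows.
Premise 5, O(~stand_down -> ~inform_invoice), contraposes to O(inform_invoice -> stand_down); with O(inform_invoice) we get O(stand_down).
Premise 7 is O(stand_down -> ~release_detainee); since O(stand_down), deontic closure gives O(~release_detainee).
Premise 3 is O(tag_asset -> release_detainee); contrapositively O(~release_detainee -> ~tag_asset). Since O(~release_detainee) holds, K gives O(~tag_asset).
Premises 1, 2 do not contribute to this derivation.
Thus O(~tag_asset), which is F(tag_asset): tag_asset is forbidden.

Forbidden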